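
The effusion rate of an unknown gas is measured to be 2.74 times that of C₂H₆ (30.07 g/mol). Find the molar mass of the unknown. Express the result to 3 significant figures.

4.01 g/mol

By Graham's law, rate_X/rate_C₂H₆ = √(M_C₂H₆/M_X).
2.74 = √(30.07/M_X)
M_X = 30.07 / 2.74² = 30.07 / 7.508 = 4.01 g/mol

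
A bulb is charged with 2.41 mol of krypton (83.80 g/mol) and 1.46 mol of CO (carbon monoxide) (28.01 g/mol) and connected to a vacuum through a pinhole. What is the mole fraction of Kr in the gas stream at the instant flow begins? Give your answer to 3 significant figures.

0.488

Rate_i ∝ x_i/√M_i (Graham's law weighted by mole fraction), so the effusate composition follows n_i/√M_i.
x_Kr(eff) = (n_Kr/√M_Kr) / (n_Kr/√M_Kr + n_CO/√M_CO)
= (2.41/√83.80) / (2.41/√83.80 + 1.46/√28.01) = 0.2633/(0.2633 + 0.2759) = 0.488.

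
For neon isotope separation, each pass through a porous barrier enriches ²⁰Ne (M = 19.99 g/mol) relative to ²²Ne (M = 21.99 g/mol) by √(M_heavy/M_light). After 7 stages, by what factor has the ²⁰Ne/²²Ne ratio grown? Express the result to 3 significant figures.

The single-stage factor is √(M_heavy/M_light), so 7 stages give [√(21.99/19.99)]^7 = (21.99/19.99)^(7/2).
= 1.10005^(7/2) = 1.40.

1.40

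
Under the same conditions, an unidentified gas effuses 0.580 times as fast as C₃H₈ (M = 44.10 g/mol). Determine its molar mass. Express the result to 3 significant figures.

Since effusion rate ∝ 1/√M, rate_X/rate_C₃H₈ = √(M_C₃H₈/M_X).
0.580 = √(44.10/M_X)
M_X = 44.10 / 0.580² = 44.10 / 0.3364 = 131 g/mol

131 g/mol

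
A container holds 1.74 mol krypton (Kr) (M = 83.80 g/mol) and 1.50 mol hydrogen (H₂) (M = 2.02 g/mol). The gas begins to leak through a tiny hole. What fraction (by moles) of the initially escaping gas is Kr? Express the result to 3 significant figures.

0.153

Rate_i ∝ x_i/√M_i (Graham's law weighted by mole fraction), so the effusate composition follows n_i/√M_i.
So x_Kr in the escaping gas = (n_Kr/√M_Kr) / Σ(n_i/√M_i)
= (1.74/√83.80) / (1.74/√83.80 + 1.50/√2.02) = 0.1901/(0.1901 + 1.055) = 0.153.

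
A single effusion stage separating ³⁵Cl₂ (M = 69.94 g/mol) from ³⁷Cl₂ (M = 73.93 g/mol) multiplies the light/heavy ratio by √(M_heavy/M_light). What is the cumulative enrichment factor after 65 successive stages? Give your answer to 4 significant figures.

6.069

The single-stage factor is √(M_heavy/M_light), so 65 stages give [√(73.93/69.94)]^65 = (73.93/69.94)^(65/2).
= 1.05705^(65/2) = 6.069.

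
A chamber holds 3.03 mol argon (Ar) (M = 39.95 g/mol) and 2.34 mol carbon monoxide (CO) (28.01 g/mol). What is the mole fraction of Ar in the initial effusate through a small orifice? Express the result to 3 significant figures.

Rate_i ∝ x_i/√M_i (Graham's law weighted by mole fraction), so the effusate composition follows n_i/√M_i.
So x_Ar in the escaping gas = (n_Ar/√M_Ar) / Σ(n_i/√M_i)
= (3.03/√39.95) / (3.03/√39.95 + 2.34/√28.01) = 0.4794/(0.4794 + 0.4421) = 0.520.

0.520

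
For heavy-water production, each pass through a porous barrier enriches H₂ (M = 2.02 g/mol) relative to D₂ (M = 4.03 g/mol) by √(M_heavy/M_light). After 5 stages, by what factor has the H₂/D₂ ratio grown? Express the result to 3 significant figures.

5.62

Each stage multiplies the ratio by α = √(4.03/2.02), so after 5 stages the overall factor is α^5 = (4.03/2.02)^(5/2).
= 1.99505^(5/2) = 5.62.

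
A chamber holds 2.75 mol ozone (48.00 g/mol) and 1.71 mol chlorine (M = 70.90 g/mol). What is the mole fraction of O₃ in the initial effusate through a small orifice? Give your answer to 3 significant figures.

0.662

The effusion rate of species i is ∝ p_i/√M_i ∝ n_i/√M_i.
x_O₃(eff) = (n_O₃/√M_O₃) / (n_O₃/√M_O₃ + n_Cl₂/√M_Cl₂)
= (2.75/√48.00) / (2.75/√48.00 + 1.71/√70.90) = 0.3969/(0.3969 + 0.2031) = 0.662.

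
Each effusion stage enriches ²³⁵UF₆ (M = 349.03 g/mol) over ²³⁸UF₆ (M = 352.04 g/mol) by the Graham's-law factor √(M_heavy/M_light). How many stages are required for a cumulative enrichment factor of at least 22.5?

Per stage α = (352.04/349.03)^(1/2) = 1.00862^0.5, giving ln α = 0.004293.
Need α^N ≥ 22.5 ⇒ N ≥ ln(22.5) / ln α = 3.114 / 0.004293 = 725.18.
So at least 726 stages are needed.

726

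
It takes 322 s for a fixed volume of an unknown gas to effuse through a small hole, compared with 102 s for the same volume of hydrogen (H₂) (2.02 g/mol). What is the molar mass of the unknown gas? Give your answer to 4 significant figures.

Using Graham's law: t_X/t_H₂ = √(M_X/M_H₂).
322/102 = 3.157 = √(M_X/2.02)
M_X = 2.02 × 3.157² = 2.02 × 9.966 = 20.13 g/mol

20.13 g/mol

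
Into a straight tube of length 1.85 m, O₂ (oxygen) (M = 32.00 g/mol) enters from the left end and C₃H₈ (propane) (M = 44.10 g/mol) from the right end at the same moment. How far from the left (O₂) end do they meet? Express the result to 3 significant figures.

0.999 m

Distances travelled in equal time are proportional to diffusion rates, so d_O₂/d_C₃H₈ = √(M_C₃H₈/M_O₂) = √(44.10/32.00) = 1.174.
With d_O₂ + d_C₃H₈ = 1.85 m, d_C₃H₈ = 1.85/(1 + 1.174) = 0.8510 m.
d_O₂ = 1.85 − 0.8510 = 0.999 m.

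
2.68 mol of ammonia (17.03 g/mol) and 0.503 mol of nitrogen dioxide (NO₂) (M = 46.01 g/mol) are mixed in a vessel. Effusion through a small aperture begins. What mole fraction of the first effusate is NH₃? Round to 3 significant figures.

Each component's effusion rate ∝ (its partial pressure)·(1/√M) ∝ n_i/√M_i.
Mole fraction of NH₃ in the effusate = (n_NH₃/√M_NH₃) / (n_NH₃/√M_NH₃ + n_NO₂/√M_NO₂)
= (2.68/√17.03) / (2.68/√17.03 + 0.503/√46.01) = 0.6494/(0.6494 + 0.07416) = 0.898.

0.898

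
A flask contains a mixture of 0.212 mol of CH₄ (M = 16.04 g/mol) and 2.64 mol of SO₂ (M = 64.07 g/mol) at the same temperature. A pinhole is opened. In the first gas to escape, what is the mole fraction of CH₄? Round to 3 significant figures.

0.138

Effusion rate of each component ∝ n_i/√M_i (partial pressure × 1/√M).
So x_CH₄ in the escaping gas = (n_CH₄/√M_CH₄) / Σ(n_i/√M_i)
= (0.212/√16.04) / (0.212/√16.04 + 2.64/√64.07) = 0.05293/(0.05293 + 0.3298) = 0.138.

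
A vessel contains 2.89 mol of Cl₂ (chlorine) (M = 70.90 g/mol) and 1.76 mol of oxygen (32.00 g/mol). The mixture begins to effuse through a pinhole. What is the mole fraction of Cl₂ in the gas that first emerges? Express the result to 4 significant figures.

0.5245

The effusion rate of species i is ∝ p_i/√M_i ∝ n_i/√M_i.
x_Cl₂(eff) = (n_Cl₂/√M_Cl₂) / (n_Cl₂/√M_Cl₂ + n_O₂/√M_O₂)
= (2.89/√70.90) / (2.89/√70.90 + 1.76/√32.00) = 0.3432/(0.3432 + 0.3111) = 0.5245.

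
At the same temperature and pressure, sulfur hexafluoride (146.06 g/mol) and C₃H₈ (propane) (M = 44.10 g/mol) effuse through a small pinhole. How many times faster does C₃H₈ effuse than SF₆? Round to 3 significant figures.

Since effusion rate ∝ 1/√M, rate_C₃H₈/rate_SF₆ = √(M_SF₆/M_C₃H₈) = √(146.06/44.10) = √3.312 = 1.82.

1.82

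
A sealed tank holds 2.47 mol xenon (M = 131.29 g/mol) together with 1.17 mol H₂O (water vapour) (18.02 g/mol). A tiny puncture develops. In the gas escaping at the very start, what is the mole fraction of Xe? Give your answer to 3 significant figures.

The effusion rate of species i is ∝ p_i/√M_i ∝ n_i/√M_i.
So x_Xe in the escaping gas = (n_Xe/√M_Xe) / Σ(n_i/√M_i)
= (2.47/√131.29) / (2.47/√131.29 + 1.17/√18.02) = 0.2156/(0.2156 + 0.2756) = 0.439.

0.439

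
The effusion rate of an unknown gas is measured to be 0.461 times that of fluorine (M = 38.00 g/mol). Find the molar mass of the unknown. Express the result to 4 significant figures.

Using Graham's law: rate_X/rate_F₂ = √(M_F₂/M_X).
0.461 = √(38.00/M_X)
M_X = 38.00 / 0.461² = 38.00 / 0.2125 = 178.8 g/mol

178.8 g/mol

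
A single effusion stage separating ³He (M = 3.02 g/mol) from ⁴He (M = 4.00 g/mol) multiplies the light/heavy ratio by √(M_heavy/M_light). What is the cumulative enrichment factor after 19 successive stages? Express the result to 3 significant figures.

14.4

After 19 stages the ratio has grown by (√(4.00/3.02))^19 = (4.00/3.02)^(19/2).
= 1.32450^(19/2) = 14.4.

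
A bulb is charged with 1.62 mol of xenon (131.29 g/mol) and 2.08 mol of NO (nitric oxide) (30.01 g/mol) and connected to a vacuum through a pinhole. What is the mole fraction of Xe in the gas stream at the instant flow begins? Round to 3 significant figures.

0.271

The effusion rate of species i is ∝ p_i/√M_i ∝ n_i/√M_i.
So x_Xe in the escaping gas = (n_Xe/√M_Xe) / Σ(n_i/√M_i)
= (1.62/√131.29) / (1.62/√131.29 + 2.08/√30.01) = 0.1414/(0.1414 + 0.3797) = 0.271.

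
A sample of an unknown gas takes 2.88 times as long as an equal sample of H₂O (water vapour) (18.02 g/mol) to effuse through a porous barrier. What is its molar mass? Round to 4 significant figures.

Graham's law gives t_X/t_H₂O = √(M_X/M_H₂O).
2.88 = √(M_X/18.02)
M_X = 18.02 × 2.88² = 18.02 × 8.294 = 149.5 g/mol

149.5 g/mol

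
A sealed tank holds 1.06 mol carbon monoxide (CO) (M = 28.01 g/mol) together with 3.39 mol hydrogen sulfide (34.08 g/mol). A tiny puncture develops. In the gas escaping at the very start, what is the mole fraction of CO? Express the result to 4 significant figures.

0.2565

Each component's effusion rate ∝ (its partial pressure)·(1/√M) ∝ n_i/√M_i.
x_CO(eff) = (n_CO/√M_CO) / (n_CO/√M_CO + n_H₂S/√M_H₂S)
= (1.06/√28.01) / (1.06/√28.01 + 3.39/√34.08) = 0.2003/(0.2003 + 0.5807) = 0.2565.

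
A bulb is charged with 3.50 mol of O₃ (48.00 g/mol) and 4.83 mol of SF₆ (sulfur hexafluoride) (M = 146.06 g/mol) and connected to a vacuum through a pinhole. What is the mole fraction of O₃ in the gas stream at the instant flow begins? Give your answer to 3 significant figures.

Rate_i ∝ x_i/√M_i (Graham's law weighted by mole fraction), so the effusate composition follows n_i/√M_i.
x_O₃(eff) = (n_O₃/√M_O₃) / (n_O₃/√M_O₃ + n_SF₆/√M_SF₆)
= (3.50/√48.00) / (3.50/√48.00 + 4.83/√146.06) = 0.5052/(0.5052 + 0.3997) = 0.558.

0.558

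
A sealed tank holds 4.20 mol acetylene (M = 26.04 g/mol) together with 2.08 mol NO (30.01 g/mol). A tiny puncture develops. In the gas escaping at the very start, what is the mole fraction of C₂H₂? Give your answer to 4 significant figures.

0.6843

The effusion rate of species i is ∝ p_i/√M_i ∝ n_i/√M_i.
x_C₂H₂(eff) = (n_C₂H₂/√M_C₂H₂) / (n_C₂H₂/√M_C₂H₂ + n_NO/√M_NO)
= (4.20/√26.04) / (4.20/√26.04 + 2.08/√30.01) = 0.8231/(0.8231 + 0.3797) = 0.6843.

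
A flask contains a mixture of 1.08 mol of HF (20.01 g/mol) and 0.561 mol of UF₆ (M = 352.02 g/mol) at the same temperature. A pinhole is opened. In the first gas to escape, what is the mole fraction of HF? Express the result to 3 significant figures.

Each component's effusion rate ∝ (its partial pressure)·(1/√M) ∝ n_i/√M_i.
Mole fraction of HF in the effusate = (n_HF/√M_HF) / (n_HF/√M_HF + n_UF₆/√M_UF₆)
= (1.08/√20.01) / (1.08/√20.01 + 0.561/√352.02) = 0.2414/(0.2414 + 0.02990) = 0.890.

0.890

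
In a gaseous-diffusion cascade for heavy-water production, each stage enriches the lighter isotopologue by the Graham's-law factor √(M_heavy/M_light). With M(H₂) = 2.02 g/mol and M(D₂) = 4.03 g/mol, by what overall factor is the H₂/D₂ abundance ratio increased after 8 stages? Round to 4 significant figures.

The single-stage factor is √(M_heavy/M_light), so 8 stages give [√(4.03/2.02)]^8 = (4.03/2.02)^(8/2).
= 1.99505^4 = 15.84.

15.84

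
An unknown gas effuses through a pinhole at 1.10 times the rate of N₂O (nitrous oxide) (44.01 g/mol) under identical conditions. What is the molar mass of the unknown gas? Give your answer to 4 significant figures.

Graham's law gives rate_X/rate_N₂O = √(M_N₂O/M_X).
1.10 = √(44.01/M_X)
M_X = 44.01 / 1.10² = 44.01 / 1.210 = 36.37 g/mol

36.37 g/mol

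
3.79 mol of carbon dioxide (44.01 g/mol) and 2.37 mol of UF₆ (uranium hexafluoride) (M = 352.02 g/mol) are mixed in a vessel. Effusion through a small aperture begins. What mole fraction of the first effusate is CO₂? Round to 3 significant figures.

Each component's effusion rate ∝ (its partial pressure)·(1/√M) ∝ n_i/√M_i.
So x_CO₂ in the escaping gas = (n_CO₂/√M_CO₂) / Σ(n_i/√M_i)
= (3.79/√44.01) / (3.79/√44.01 + 2.37/√352.02) = 0.5713/(0.5713 + 0.1263) = 0.819.

0.819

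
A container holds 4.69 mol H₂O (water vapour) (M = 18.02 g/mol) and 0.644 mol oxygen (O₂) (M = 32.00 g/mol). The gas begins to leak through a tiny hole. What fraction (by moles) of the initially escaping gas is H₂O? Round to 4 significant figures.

Rate_i ∝ x_i/√M_i (Graham's law weighted by mole fraction), so the effusate composition follows n_i/√M_i.
So x_H₂O in the escaping gas = (n_H₂O/√M_H₂O) / Σ(n_i/√M_i)
= (4.69/√18.02) / (4.69/√18.02 + 0.644/√32.00) = 1.105/(1.105 + 0.1138) = 0.9066.

0.9066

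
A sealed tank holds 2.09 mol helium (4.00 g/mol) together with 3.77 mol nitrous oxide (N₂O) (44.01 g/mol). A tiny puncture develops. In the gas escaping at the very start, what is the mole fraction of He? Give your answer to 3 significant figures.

0.648

Each component's effusion rate ∝ (its partial pressure)·(1/√M) ∝ n_i/√M_i.
x_He(eff) = (n_He/√M_He) / (n_He/√M_He + n_N₂O/√M_N₂O)
= (2.09/√4.00) / (2.09/√4.00 + 3.77/√44.01) = 1.045/(1.045 + 0.5683) = 0.648.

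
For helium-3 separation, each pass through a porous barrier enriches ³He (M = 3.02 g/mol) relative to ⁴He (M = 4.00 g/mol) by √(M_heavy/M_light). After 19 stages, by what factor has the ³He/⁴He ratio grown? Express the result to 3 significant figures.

14.4

Overall factor = α^19 with α = √(4.00/3.02), i.e. (4.00/3.02)^(19/2).
= 1.32450^(19/2) = 14.4.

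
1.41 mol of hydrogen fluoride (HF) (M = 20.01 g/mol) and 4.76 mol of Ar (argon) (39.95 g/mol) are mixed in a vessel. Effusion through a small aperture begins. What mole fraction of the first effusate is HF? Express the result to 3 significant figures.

0.295

The effusion rate of species i is ∝ p_i/√M_i ∝ n_i/√M_i.
Mole fraction of HF in the effusate = (n_HF/√M_HF) / (n_HF/√M_HF + n_Ar/√M_Ar)
= (1.41/√20.01) / (1.41/√20.01 + 4.76/√39.95) = 0.3152/(0.3152 + 0.7531) = 0.295.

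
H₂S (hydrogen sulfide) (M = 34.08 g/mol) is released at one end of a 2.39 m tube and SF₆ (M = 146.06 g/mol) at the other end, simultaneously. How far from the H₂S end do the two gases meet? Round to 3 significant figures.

The fronts meet when d_H₂S + d_SF₆ = L with d_H₂S/d_SF₆ = √(M_SF₆/M_H₂S) (Graham's law). Here √(M_SF₆/M_H₂S) = √(146.06/34.08) = 2.070.
With d_H₂S + d_SF₆ = 2.39 m, d_SF₆ = 2.39/(1 + 2.070) = 0.7784 m.
d_H₂S = 2.39 − 0.7784 = 1.61 m.

1.61 m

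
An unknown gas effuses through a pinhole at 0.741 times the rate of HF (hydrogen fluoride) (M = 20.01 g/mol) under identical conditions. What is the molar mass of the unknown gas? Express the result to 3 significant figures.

36.4 g/mol

By Graham's law, rate_X/rate_HF = √(M_HF/M_X).
0.741 = √(20.01/M_X)
M_X = 20.01 / 0.741² = 20.01 / 0.5491 = 36.4 g/mol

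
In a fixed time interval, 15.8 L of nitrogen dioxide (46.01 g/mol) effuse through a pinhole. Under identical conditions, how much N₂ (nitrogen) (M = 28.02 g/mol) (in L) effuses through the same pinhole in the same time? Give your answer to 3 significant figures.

Graham's law gives rate_N₂/rate_NO₂ = √(M_NO₂/M_N₂) = √(46.01/28.02) = √1.642 = 1.281.
So the volume for N₂ is 15.8 × 1.281 = 20.2 L.

20.2 L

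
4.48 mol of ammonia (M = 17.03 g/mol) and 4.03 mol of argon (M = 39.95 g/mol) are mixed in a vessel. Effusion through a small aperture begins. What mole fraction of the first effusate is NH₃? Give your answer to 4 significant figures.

Rate_i ∝ x_i/√M_i (Graham's law weighted by mole fraction), so the effusate composition follows n_i/√M_i.
Mole fraction of NH₃ in the effusate = (n_NH₃/√M_NH₃) / (n_NH₃/√M_NH₃ + n_Ar/√M_Ar)
= (4.48/√17.03) / (4.48/√17.03 + 4.03/√39.95) = 1.086/(1.086 + 0.6376) = 0.6300.

0.6300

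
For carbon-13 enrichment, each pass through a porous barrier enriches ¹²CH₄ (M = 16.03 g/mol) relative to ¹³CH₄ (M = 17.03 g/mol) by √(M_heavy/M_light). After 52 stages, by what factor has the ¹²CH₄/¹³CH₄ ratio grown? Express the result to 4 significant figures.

4.823

Overall factor = α^52 with α = √(17.03/16.03), i.e. (17.03/16.03)^(52/2).
= 1.06238^26 = 4.823.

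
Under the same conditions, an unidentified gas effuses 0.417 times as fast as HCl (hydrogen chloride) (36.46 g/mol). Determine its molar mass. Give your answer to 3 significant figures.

Graham's law gives rate_X/rate_HCl = √(M_HCl/M_X).
0.417 = √(36.46/M_X)
M_X = 36.46 / 0.417² = 36.46 / 0.1739 = 210 g/mol

210 g/mol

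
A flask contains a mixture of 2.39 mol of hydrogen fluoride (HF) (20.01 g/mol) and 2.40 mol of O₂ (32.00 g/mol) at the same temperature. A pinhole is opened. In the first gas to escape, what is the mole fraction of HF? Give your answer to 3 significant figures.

0.557

Each component's effusion rate ∝ (its partial pressure)·(1/√M) ∝ n_i/√M_i.
Mole fraction of HF in the effusate = (n_HF/√M_HF) / (n_HF/√M_HF + n_O₂/√M_O₂)
= (2.39/√20.01) / (2.39/√20.01 + 2.40/√32.00) = 0.5343/(0.5343 + 0.4243) = 0.557.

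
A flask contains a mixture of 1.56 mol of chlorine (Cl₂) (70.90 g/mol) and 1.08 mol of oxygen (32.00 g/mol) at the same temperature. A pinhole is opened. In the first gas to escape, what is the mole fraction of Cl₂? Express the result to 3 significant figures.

0.492

The effusion rate of species i is ∝ p_i/√M_i ∝ n_i/√M_i.
x_Cl₂(eff) = (n_Cl₂/√M_Cl₂) / (n_Cl₂/√M_Cl₂ + n_O₂/√M_O₂)
= (1.56/√70.90) / (1.56/√70.90 + 1.08/√32.00) = 0.1853/(0.1853 + 0.1909) = 0.492.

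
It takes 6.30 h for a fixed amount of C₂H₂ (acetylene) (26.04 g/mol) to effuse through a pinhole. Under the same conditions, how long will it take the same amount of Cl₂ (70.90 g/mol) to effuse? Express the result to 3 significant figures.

From Graham's law, t_Cl₂/t_C₂H₂ = √(M_Cl₂/M_C₂H₂) = √(70.90/26.04) = √2.723 = 1.650.
So the time for Cl₂ is 6.30 × 1.650 = 10.4 h.

10.4 h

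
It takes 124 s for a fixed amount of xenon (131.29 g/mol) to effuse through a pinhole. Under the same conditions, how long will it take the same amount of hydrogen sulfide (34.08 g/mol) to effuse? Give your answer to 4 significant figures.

Using Graham's law: t_H₂S/t_Xe = √(M_H₂S/M_Xe) = √(34.08/131.29) = √0.2596 = 0.5095.
So the time for H₂S is 124 × 0.5095 = 63.18 s.

63.18 s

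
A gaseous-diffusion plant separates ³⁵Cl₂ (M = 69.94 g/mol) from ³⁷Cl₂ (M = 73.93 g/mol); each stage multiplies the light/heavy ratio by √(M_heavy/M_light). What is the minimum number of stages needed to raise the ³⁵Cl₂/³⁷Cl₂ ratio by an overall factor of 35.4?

With α = √(73.93/69.94) per stage, ln α = ½ ln(1.05705) = 0.02774.
Need α^N ≥ 35.4 ⇒ N ≥ ln(35.4) / ln α = 3.567 / 0.02774 = 128.57.
Minimum whole number of stages: N = 129.

129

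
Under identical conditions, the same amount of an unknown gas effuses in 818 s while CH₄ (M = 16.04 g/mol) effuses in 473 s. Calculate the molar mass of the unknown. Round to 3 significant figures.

Graham's law gives t_X/t_CH₄ = √(M_X/M_CH₄).
818/473 = 1.729 = √(M_X/16.04)
M_X = 16.04 × 1.729² = 16.04 × 2.991 = 48.0 g/mol

48.0 g/mol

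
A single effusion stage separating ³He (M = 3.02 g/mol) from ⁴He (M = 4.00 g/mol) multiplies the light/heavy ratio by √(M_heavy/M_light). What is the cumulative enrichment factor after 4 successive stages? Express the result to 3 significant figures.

1.75

Overall factor = α^4 with α = √(4.00/3.02), i.e. (4.00/3.02)^(4/2).
= 1.32450^2 = 1.75.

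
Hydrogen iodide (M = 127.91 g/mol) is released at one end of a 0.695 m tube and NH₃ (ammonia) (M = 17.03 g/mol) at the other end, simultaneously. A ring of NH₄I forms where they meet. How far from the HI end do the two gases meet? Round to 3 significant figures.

0.186 m

Distances travelled in equal time are proportional to diffusion rates, so d_HI/d_NH₃ = √(M_NH₃/M_HI) = √(17.03/127.91) = 0.3649.
With d_HI + d_NH₃ = 0.695 m, d_NH₃ = 0.695/(1 + 0.3649) = 0.5092 m.
d_HI = 0.695 − 0.5092 = 0.186 m.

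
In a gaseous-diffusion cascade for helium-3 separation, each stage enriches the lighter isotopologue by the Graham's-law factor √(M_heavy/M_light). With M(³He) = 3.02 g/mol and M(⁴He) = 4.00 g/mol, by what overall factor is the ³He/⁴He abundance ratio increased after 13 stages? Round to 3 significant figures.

The single-stage factor is √(M_heavy/M_light), so 13 stages give [√(4.00/3.02)]^13 = (4.00/3.02)^(13/2).
= 1.32450^(13/2) = 6.21.

6.21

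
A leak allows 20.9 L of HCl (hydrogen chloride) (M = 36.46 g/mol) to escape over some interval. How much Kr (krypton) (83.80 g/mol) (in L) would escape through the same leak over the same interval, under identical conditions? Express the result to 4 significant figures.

Using Graham's law: rate_Kr/rate_HCl = √(M_HCl/M_Kr) = √(36.46/83.80) = √0.4351 = 0.6596.
So the volume for Kr is 20.9 × 0.6596 = 13.79 L.

13.79 L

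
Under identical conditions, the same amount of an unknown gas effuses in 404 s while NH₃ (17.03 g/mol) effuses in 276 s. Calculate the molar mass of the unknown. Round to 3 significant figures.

Since effusion rate ∝ 1/√M, t_X/t_NH₃ = √(M_X/M_NH₃).
404/276 = 1.464 = √(M_X/17.03)
M_X = 17.03 × 1.464² = 17.03 × 2.143 = 36.5 g/mol

36.5 g/mol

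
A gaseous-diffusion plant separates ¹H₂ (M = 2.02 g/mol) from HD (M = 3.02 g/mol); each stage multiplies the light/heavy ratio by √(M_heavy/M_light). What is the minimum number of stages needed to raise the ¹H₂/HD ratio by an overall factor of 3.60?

7

Single-stage factor α = √(3.02/2.02), so ln α = ½ ln(1.49505) = 0.2011.
Need α^N ≥ 3.60 ⇒ N ≥ ln(3.60) / ln α = 1.281 / 0.2011 = 6.37.
Rounding up, N = 7 stages.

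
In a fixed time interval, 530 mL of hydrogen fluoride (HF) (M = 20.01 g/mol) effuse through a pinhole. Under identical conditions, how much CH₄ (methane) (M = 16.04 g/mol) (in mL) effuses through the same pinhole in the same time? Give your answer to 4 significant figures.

Since effusion rate ∝ 1/√M, rate_CH₄/rate_HF = √(M_HF/M_CH₄) = √(20.01/16.04) = √1.248 = 1.117.
So the volume for CH₄ is 530 × 1.117 = 592.0 mL.

592.0 mL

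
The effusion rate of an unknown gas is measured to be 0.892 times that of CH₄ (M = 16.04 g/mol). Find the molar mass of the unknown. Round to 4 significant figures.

Using Graham's law: rate_X/rate_CH₄ = √(M_CH₄/M_X).
0.892 = √(16.04/M_X)
M_X = 16.04 / 0.892² = 16.04 / 0.7957 = 20.16 g/mol

20.16 g/mol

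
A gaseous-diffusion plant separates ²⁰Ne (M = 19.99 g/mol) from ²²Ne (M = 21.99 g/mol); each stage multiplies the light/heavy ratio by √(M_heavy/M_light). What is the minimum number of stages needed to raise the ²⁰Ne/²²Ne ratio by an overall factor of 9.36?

47

With α = √(21.99/19.99) per stage, ln α = ½ ln(1.10005) = 0.04768.
Need α^N ≥ 9.36 ⇒ N ≥ ln(9.36) / ln α = 2.236 / 0.04768 = 46.91.
Minimum whole number of stages: N = 47.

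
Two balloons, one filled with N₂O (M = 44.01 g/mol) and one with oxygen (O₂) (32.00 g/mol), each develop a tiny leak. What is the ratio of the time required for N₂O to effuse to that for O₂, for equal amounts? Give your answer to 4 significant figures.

Using Graham's law: t_N₂O/t_O₂ = √(M_N₂O/M_O₂) = √(44.01/32.00) = √1.375 = 1.173.

1.173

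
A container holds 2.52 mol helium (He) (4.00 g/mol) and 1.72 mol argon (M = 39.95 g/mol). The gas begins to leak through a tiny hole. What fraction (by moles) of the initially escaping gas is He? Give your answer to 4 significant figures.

0.8224

Each component's effusion rate ∝ (its partial pressure)·(1/√M) ∝ n_i/√M_i.
Mole fraction of He in the effusate = (n_He/√M_He) / (n_He/√M_He + n_Ar/√M_Ar)
= (2.52/√4.00) / (2.52/√4.00 + 1.72/√39.95) = 1.260/(1.260 + 0.2721) = 0.8224.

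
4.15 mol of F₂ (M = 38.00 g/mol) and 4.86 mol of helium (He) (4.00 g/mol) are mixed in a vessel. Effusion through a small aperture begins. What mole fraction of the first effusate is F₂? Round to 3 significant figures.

0.217

Effusion rate of each component ∝ n_i/√M_i (partial pressure × 1/√M).
x_F₂(eff) = (n_F₂/√M_F₂) / (n_F₂/√M_F₂ + n_He/√M_He)
= (4.15/√38.00) / (4.15/√38.00 + 4.86/√4.00) = 0.6732/(0.6732 + 2.430) = 0.217.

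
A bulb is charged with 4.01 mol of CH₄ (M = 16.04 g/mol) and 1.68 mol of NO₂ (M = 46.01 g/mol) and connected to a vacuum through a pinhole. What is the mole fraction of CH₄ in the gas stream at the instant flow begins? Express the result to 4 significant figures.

0.8017

Each component's effusion rate ∝ (its partial pressure)·(1/√M) ∝ n_i/√M_i.
Mole fraction of CH₄ in the effusate = (n_CH₄/√M_CH₄) / (n_CH₄/√M_CH₄ + n_NO₂/√M_NO₂)
= (4.01/√16.04) / (4.01/√16.04 + 1.68/√46.01) = 1.001/(1.001 + 0.2477) = 0.8017.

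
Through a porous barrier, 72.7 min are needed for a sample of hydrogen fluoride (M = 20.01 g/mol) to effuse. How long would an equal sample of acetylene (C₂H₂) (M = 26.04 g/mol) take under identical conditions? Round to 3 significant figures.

82.9 min

By Graham's law, t_C₂H₂/t_HF = √(M_C₂H₂/M_HF) = √(26.04/20.01) = √1.301 = 1.141.
So the time for C₂H₂ is 72.7 × 1.141 = 82.9 min.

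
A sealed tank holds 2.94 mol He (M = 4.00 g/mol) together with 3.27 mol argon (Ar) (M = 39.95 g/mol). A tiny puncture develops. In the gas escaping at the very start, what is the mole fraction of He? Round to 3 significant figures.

0.740

Rate_i ∝ x_i/√M_i (Graham's law weighted by mole fraction), so the effusate composition follows n_i/√M_i.
x_He(eff) = (n_He/√M_He) / (n_He/√M_He + n_Ar/√M_Ar)
= (2.94/√4.00) / (2.94/√4.00 + 3.27/√39.95) = 1.470/(1.470 + 0.5174) = 0.740.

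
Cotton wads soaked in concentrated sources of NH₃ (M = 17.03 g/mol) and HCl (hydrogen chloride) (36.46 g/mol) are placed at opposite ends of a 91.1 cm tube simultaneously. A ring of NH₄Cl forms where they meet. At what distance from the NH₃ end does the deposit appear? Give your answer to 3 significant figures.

54.1 cm

The fronts meet when d_NH₃ + d_HCl = L with d_NH₃/d_HCl = √(M_HCl/M_NH₃) (Graham's law). Here √(M_HCl/M_NH₃) = √(36.46/17.03) = 1.463.
With d_NH₃ + d_HCl = 91.1 cm, d_HCl = 91.1/(1 + 1.463) = 36.98 cm.
d_NH₃ = 91.1 − 36.98 = 54.1 cm.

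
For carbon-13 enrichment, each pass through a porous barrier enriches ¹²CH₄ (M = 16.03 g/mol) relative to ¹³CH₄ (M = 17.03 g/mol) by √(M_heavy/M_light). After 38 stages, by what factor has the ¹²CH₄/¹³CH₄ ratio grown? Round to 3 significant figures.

3.16

The single-stage factor is √(M_heavy/M_light), so 38 stages give [√(17.03/16.03)]^38 = (17.03/16.03)^(38/2).
= 1.06238^19 = 3.16.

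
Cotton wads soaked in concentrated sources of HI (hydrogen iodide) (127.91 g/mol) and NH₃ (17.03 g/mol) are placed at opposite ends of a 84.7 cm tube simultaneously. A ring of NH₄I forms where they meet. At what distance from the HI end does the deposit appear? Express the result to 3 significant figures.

22.6 cm

In equal time, each gas travels a distance ∝ its rate ∝ 1/√M, so d_HI/d_NH₃ = √(M_NH₃/M_HI) = √(17.03/127.91) = 0.3649.
With d_HI + d_NH₃ = 84.7 cm, d_NH₃ = 84.7/(1 + 0.3649) = 62.06 cm.
d_HI = 84.7 − 62.06 = 22.6 cm.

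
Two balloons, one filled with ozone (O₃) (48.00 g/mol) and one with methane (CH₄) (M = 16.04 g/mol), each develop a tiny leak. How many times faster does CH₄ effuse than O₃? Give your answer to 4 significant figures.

Graham's law gives rate_CH₄/rate_O₃ = √(M_O₃/M_CH₄) = √(48.00/16.04) = √2.993 = 1.730.

1.730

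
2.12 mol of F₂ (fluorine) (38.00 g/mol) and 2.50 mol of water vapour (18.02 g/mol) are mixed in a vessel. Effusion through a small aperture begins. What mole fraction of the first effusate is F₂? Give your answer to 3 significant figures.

Each component's effusion rate ∝ (its partial pressure)·(1/√M) ∝ n_i/√M_i.
Mole fraction of F₂ in the effusate = (n_F₂/√M_F₂) / (n_F₂/√M_F₂ + n_H₂O/√M_H₂O)
= (2.12/√38.00) / (2.12/√38.00 + 2.50/√18.02) = 0.3439/(0.3439 + 0.5889) = 0.369.

0.369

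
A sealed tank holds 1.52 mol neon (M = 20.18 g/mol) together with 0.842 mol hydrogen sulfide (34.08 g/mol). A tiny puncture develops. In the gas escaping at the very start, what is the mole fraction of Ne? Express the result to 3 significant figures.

0.701

Effusion rate of each component ∝ n_i/√M_i (partial pressure × 1/√M).
Mole fraction of Ne in the effusate = (n_Ne/√M_Ne) / (n_Ne/√M_Ne + n_H₂S/√M_H₂S)
= (1.52/√20.18) / (1.52/√20.18 + 0.842/√34.08) = 0.3384/(0.3384 + 0.1442) = 0.701.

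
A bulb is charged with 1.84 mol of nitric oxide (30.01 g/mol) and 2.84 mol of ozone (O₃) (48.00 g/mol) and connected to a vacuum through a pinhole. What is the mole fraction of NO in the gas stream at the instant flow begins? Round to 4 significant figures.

0.4504

The effusion rate of species i is ∝ p_i/√M_i ∝ n_i/√M_i.
Mole fraction of NO in the effusate = (n_NO/√M_NO) / (n_NO/√M_NO + n_O₃/√M_O₃)
= (1.84/√30.01) / (1.84/√30.01 + 2.84/√48.00) = 0.3359/(0.3359 + 0.4099) = 0.4504.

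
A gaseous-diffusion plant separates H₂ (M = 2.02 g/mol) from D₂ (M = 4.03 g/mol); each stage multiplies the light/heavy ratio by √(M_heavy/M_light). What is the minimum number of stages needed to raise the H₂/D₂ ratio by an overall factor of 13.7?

Single-stage factor α = √(4.03/2.02), so ln α = ½ ln(1.99505) = 0.3453.
Need α^N ≥ 13.7 ⇒ N ≥ ln(13.7) / ln α = 2.617 / 0.3453 = 7.58.
Minimum whole number of stages: N = 8.

8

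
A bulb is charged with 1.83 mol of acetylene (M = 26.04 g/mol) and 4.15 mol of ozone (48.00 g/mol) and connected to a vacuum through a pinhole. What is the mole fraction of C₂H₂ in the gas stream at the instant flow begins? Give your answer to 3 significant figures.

0.374

Effusion rate of each component ∝ n_i/√M_i (partial pressure × 1/√M).
x_C₂H₂(eff) = (n_C₂H₂/√M_C₂H₂) / (n_C₂H₂/√M_C₂H₂ + n_O₃/√M_O₃)
= (1.83/√26.04) / (1.83/√26.04 + 4.15/√48.00) = 0.3586/(0.3586 + 0.5990) = 0.374.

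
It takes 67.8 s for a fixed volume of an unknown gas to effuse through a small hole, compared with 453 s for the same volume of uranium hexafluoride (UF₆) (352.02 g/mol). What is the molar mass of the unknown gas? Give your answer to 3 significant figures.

7.89 g/mol

Using Graham's law: t_X/t_UF₆ = √(M_X/M_UF₆).
67.8/453 = 0.1497 = √(M_X/352.02)
M_X = 352.02 × 0.1497² = 352.02 × 0.02240 = 7.89 g/mol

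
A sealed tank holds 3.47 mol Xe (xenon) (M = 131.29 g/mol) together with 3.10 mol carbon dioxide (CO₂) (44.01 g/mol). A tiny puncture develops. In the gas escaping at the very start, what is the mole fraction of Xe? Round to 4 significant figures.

Rate_i ∝ x_i/√M_i (Graham's law weighted by mole fraction), so the effusate composition follows n_i/√M_i.
x_Xe(eff) = (n_Xe/√M_Xe) / (n_Xe/√M_Xe + n_CO₂/√M_CO₂)
= (3.47/√131.29) / (3.47/√131.29 + 3.10/√44.01) = 0.3028/(0.3028 + 0.4673) = 0.3932.

0.3932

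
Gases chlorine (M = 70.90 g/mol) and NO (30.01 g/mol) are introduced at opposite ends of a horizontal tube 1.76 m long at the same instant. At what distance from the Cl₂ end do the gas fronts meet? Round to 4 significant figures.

The fronts meet when d_Cl₂ + d_NO = L with d_Cl₂/d_NO = √(M_NO/M_Cl₂) (Graham's law). Here √(M_NO/M_Cl₂) = √(30.01/70.90) = 0.6506.
With d_Cl₂ + d_NO = 1.76 m, d_NO = 1.76/(1 + 0.6506) = 1.066 m.
d_Cl₂ = 1.76 − 1.066 = 0.6937 m.

0.6937 m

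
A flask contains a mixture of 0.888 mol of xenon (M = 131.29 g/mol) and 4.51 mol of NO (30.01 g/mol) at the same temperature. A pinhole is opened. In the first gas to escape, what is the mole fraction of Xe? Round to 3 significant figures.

0.0860

Rate_i ∝ x_i/√M_i (Graham's law weighted by mole fraction), so the effusate composition follows n_i/√M_i.
Mole fraction of Xe in the effusate = (n_Xe/√M_Xe) / (n_Xe/√M_Xe + n_NO/√M_NO)
= (0.888/√131.29) / (0.888/√131.29 + 4.51/√30.01) = 0.07750/(0.07750 + 0.8233) = 0.0860.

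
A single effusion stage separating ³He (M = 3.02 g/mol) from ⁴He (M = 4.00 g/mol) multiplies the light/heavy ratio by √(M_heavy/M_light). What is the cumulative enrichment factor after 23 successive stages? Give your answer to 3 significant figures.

Each stage multiplies the ratio by α = √(4.00/3.02), so after 23 stages the overall factor is α^23 = (4.00/3.02)^(23/2).
= 1.32450^(23/2) = 25.3.

25.3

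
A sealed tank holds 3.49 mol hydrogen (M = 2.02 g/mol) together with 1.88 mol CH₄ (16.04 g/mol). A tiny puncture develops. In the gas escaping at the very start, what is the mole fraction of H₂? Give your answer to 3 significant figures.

Rate_i ∝ x_i/√M_i (Graham's law weighted by mole fraction), so the effusate composition follows n_i/√M_i.
So x_H₂ in the escaping gas = (n_H₂/√M_H₂) / Σ(n_i/√M_i)
= (3.49/√2.02) / (3.49/√2.02 + 1.88/√16.04) = 2.456/(2.456 + 0.4694) = 0.840.

0.840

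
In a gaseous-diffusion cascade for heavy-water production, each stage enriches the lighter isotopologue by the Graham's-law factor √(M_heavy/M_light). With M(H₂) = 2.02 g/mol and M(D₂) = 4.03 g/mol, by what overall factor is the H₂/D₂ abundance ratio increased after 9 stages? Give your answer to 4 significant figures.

22.38

Overall factor = α^9 with α = √(4.03/2.02), i.e. (4.03/2.02)^(9/2).
= 1.99505^(9/2) = 22.38.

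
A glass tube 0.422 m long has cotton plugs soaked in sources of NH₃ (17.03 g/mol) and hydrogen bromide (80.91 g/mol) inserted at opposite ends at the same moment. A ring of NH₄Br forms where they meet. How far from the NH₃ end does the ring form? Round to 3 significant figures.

0.289 m

Graham's law gives d_NH₃/d_HBr = rate_NH₃/rate_HBr = √(M_HBr/M_NH₃) = √(80.91/17.03) = 2.180.
With d_NH₃ + d_HBr = 0.422 m, d_HBr = 0.422/(1 + 2.180) = 0.1327 m.
d_NH₃ = 0.422 − 0.1327 = 0.289 m.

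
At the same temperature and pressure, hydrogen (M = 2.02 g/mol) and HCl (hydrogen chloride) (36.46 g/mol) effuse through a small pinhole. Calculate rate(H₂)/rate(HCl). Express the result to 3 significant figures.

Using Graham's law: rate_H₂/rate_HCl = √(M_HCl/M_H₂) = √(36.46/2.02) = √18.05 = 4.25.

4.25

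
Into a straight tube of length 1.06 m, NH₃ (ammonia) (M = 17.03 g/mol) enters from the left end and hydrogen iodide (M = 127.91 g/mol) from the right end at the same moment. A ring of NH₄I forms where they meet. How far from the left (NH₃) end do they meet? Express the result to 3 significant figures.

Distances travelled in equal time are proportional to diffusion rates, so d_NH₃/d_HI = √(M_HI/M_NH₃) = √(127.91/17.03) = 2.741.
With d_NH₃ + d_HI = 1.06 m, d_HI = 1.06/(1 + 2.741) = 0.2834 m.
d_NH₃ = 1.06 − 0.2834 = 0.777 m.

0.777 m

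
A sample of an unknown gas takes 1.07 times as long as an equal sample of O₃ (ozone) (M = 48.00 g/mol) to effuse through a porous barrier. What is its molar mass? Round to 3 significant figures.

55.0 g/mol

Graham's law gives t_X/t_O₃ = √(M_X/M_O₃).
1.07 = √(M_X/48.00)
M_X = 48.00 × 1.07² = 48.00 × 1.145 = 55.0 g/mol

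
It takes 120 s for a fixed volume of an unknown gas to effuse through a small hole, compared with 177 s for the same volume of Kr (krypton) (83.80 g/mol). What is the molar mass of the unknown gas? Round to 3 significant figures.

Since effusion rate ∝ 1/√M, t_X/t_Kr = √(M_X/M_Kr).
120/177 = 0.6780 = √(M_X/83.80)
M_X = 83.80 × 0.6780² = 83.80 × 0.4596 = 38.5 g/mol

38.5 g/mol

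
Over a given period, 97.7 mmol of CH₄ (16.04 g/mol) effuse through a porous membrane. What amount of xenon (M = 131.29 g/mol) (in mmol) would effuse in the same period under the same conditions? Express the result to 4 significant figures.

Since effusion rate ∝ 1/√M, rate_Xe/rate_CH₄ = √(M_CH₄/M_Xe) = √(16.04/131.29) = √0.1222 = 0.3495.
So the amount for Xe is 97.7 × 0.3495 = 34.15 mmol.

34.15 mmol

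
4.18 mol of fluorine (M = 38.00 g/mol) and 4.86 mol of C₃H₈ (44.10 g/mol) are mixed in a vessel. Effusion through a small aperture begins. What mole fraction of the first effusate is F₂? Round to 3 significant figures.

The effusion rate of species i is ∝ p_i/√M_i ∝ n_i/√M_i.
x_F₂(eff) = (n_F₂/√M_F₂) / (n_F₂/√M_F₂ + n_C₃H₈/√M_C₃H₈)
= (4.18/√38.00) / (4.18/√38.00 + 4.86/√44.10) = 0.6781/(0.6781 + 0.7318) = 0.481.

0.481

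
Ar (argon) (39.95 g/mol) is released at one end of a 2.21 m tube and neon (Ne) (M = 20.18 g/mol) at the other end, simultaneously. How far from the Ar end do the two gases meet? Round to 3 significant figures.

0.918 m

Distances travelled in equal time are proportional to diffusion rates, so d_Ar/d_Ne = √(M_Ne/M_Ar) = √(20.18/39.95) = 0.7107.
With d_Ar + d_Ne = 2.21 m, d_Ne = 2.21/(1 + 0.7107) = 1.292 m.
d_Ar = 2.21 − 1.292 = 0.918 m.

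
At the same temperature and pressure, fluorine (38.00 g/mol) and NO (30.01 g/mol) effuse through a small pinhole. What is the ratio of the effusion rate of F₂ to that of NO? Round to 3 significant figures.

0.889

By Graham's law, rate_F₂/rate_NO = √(M_NO/M_F₂) = √(30.01/38.00) = √0.7897 = 0.889.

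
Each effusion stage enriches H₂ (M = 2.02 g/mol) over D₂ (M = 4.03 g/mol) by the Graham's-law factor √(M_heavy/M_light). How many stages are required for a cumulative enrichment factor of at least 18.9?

Single-stage factor α = √(4.03/2.02), so ln α = ½ ln(1.99505) = 0.3453.
Need α^N ≥ 18.9 ⇒ N ≥ ln(18.9) / ln α = 2.939 / 0.3453 = 8.51.
Rounding up, N = 9 stages.

9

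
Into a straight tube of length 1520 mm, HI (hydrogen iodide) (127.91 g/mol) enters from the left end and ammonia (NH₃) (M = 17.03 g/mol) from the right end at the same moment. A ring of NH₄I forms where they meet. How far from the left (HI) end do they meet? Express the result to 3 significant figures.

Graham's law gives d_HI/d_NH₃ = rate_HI/rate_NH₃ = √(M_NH₃/M_HI) = √(17.03/127.91) = 0.3649.
With d_HI + d_NH₃ = 1520 mm, d_NH₃ = 1520/(1 + 0.3649) = 1114 mm.
d_HI = 1520 − 1114 = 406 mm.

406 mm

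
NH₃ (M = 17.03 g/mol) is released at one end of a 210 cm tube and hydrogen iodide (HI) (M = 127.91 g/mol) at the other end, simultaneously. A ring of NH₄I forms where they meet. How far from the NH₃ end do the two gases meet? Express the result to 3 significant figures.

The fronts meet when d_NH₃ + d_HI = L with d_NH₃/d_HI = √(M_HI/M_NH₃) (Graham's law). Here √(M_HI/M_NH₃) = √(127.91/17.03) = 2.741.
With d_NH₃ + d_HI = 210 cm, d_HI = 210/(1 + 2.741) = 56.14 cm.
d_NH₃ = 210 − 56.14 = 154 cm.

154 cm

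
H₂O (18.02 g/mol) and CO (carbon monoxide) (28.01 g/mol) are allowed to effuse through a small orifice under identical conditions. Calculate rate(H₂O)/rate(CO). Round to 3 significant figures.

1.25

From Graham's law, rate_H₂O/rate_CO = √(M_CO/M_H₂O) = √(28.01/18.02) = √1.554 = 1.25.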